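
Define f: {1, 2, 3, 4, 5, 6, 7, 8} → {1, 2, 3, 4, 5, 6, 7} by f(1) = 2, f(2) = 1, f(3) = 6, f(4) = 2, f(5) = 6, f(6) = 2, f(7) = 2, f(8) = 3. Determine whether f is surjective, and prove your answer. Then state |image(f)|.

No element maps to 4, so f is not surjective.
The image of f is {1, 2, 3, 6}, which has 4 elements.

4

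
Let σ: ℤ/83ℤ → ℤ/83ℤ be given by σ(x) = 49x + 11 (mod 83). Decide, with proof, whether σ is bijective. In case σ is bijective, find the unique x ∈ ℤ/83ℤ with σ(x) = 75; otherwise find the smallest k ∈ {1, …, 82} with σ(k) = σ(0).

3

If σ(u) = σ(v), then 49u ≡ 49v (mod 83). Because gcd(49, 83) = 1, we may cancel 49 to get u ≡ v (mod 83).
We now compute 49⁻¹ mod 83 explicitly. Euclid's algorithm: 83 = 1·49 + 34, 49 = 1·34 + 15, 34 = 2·15 + 4, 15 = 3·4 + 3, 4 = 1·3 + 1; back-substituting gives 1 = 61·49 − 36·83, so 49⁻¹ ≡ 61 (mod 83).
Then y ↦ 61(y − 11) is a two-sided inverse to σ, so every y ∈ ℤ/83ℤ has a preimage.
Therefore σ is bijective.
Since σ is bijective, we compute σ⁻¹(75): solve 49x + 11 ≡ 75 (mod 83), i.e. 49x ≡ 64 (mod 83).
Multiplying by 49⁻¹ = 61 gives x ≡ 61·64 = 3904 = 47·83 + 3 ≡ 3 (mod 83).
Check: σ(3) = 49·3 + 11 = 158 = 1·83 + 75 ≡ 75 (mod 83).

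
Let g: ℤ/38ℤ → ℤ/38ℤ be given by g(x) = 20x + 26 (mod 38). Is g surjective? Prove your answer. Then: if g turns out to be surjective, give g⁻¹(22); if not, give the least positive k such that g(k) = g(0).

19

Since gcd(20, 38) = 2, we have 20x ≡ 0 (mod 2) for all x, so g(x) ≡ 0 (mod 2).
But 1 ≢ 0 (mod 2), so 1 ∈ ℤ/38ℤ has no preimage. Hence g is not surjective.
Since g is not surjective, we find the least positive k with g(k) = g(0): this means 20k ≡ 0 (mod 38), i.e. 38 ∣ 20k. Since gcd(20, 38) = 2, dividing through by 2 this holds exactly when 19 ∣ 10k, and as gcd(10, 19) = 1, exactly when 19 ∣ k.
The smallest positive such k is 19.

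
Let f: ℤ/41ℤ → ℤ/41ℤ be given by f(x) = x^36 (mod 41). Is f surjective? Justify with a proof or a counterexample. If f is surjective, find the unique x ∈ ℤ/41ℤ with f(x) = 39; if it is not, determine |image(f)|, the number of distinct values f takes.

11

f(4): Repeated squaring mod 41: 4^1 ≡ 4, 4^2 ≡ 4² = 16, 4^4 ≡ 16² = 256 ≡ 10, 4^8 ≡ 10² = 100 ≡ 18, 4^16 ≡ 18² = 324 ≡ 37, 4^32 ≡ 37² = 1369 ≡ 16. Since 36 = 32 + 4, 4^36 ≡ 16·10: 16·10 = 160 ≡ 37. So 4^36 ≡ 37 (mod 41).
f(5): Repeated squaring mod 41: 5^1 ≡ 5, 5^2 ≡ 5² = 25, 5^4 ≡ 25² = 625 ≡ 10, 5^8 ≡ 10² = 100 ≡ 18, 5^16 ≡ 18² = 324 ≡ 37, 5^32 ≡ 37² = 1369 ≡ 16. Since 36 = 32 + 4, 5^36 ≡ 16·10: 16·10 = 160 ≡ 37. So 5^36 ≡ 37 (mod 41).
So f(4) = f(5) = 37 while 4 ≠ 5, so f is not injective.
A non-injective map from the 41-element set ℤ/41ℤ to itself takes at most 40 distinct values, so it cannot be surjective. Therefore f is not surjective.
Since f is not surjective, we determine |image(f)|. Computing x^36 mod 41 for each x (by repeated squaring, reducing mod 41 at every step), the values f(0), f(1), …, f(40) are: 0, 1, 18, 40, 37, 37, 23, 25, 10, 1, 10, 31, 4, 23, 40, 4, 16, 31, 18, 25, 16, 16, 25, 18, 31, 16, 4, 40, 23, 4, 31, 10, 1, 10, 25, 23, 37, 37, 40, 18, 1.
The distinct values are {0, 1, 4, 10, 16, 18, 23, 25, 31, 37, 40}; there are 11 of them.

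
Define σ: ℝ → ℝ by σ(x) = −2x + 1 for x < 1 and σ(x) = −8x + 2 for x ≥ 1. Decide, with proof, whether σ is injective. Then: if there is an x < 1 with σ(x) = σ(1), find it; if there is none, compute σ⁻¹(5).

-2

Both pieces are strictly decreasing (slopes −2 and −8), so each is injective on its own interval.
The left piece maps (−∞, 1) onto (−1, ∞); the right piece maps [1, ∞) onto (−∞, −6].
These images are disjoint, so no value is attained by both pieces. Hence σ is injective.
Because the two images are disjoint, no x < 1 has σ(x) = σ(1), so we compute σ⁻¹(5): 5 lies in (−1, ∞), so solve −2x + 1 = 5: x = (5 − 1)/(−2) = −2.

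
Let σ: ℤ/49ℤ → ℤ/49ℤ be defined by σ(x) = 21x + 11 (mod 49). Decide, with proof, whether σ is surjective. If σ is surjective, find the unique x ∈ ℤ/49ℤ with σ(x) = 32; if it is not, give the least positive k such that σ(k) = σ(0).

Since gcd(21, 49) = 7, we have 21x ≡ 0 (mod 7) for all x, so σ(x) ≡ 4 (mod 7).
But 0 ≢ 4 (mod 7), so 0 ∈ ℤ/49ℤ has no preimage. Thus σ is not surjective.
Since σ is not surjective, we find the least positive k with σ(k) = σ(0): this means 21k ≡ 0 (mod 49), i.e. 49 ∣ 21k. Since gcd(21, 49) = 7, dividing through by 7 this holds exactly when 7 ∣ 3k, and as gcd(3, 7) = 1, exactly when 7 ∣ k.
The smallest positive such k is 7.

7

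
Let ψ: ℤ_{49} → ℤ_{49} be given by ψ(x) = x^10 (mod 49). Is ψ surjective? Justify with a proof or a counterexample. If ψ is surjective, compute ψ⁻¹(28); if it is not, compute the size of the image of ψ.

22

ψ(0) = 0^10 = 0.
ψ(7): Repeated squaring mod 49: 7^1 ≡ 7, 7^2 ≡ 7² = 49 ≡ 0, 7^4 ≡ 0² = 0, 7^8 ≡ 0² = 0. Since 10 = 8 + 2, 7^10 ≡ 0·0: 0·0 = 0. So 7^10 ≡ 0 (mod 49).
So ψ(0) = ψ(7) = 0 while 0 ≠ 7, hence ψ is not injective.
A non-injective map from the 49-element set ℤ_{49} to itself takes at most 48 distinct values, so it cannot be surjective. Hence ψ is not surjective.
Since ψ is not surjective, we determine |image(ψ)|. Computing x^10 mod 49 for each x (by repeated squaring, reducing mod 49 at every step), the values ψ(0), ψ(1), …, ψ(48) are: 0, 1, 44, 4, 25, 23, 29, 0, 22, 16, 32, 46, 2, 8, 0, 43, 37, 11, 18, 30, 36, 0, 15, 9, 39, 39, 9, 15, 0, 36, 30, 18, 11, 37, 43, 0, 8, 2, 46, 32, 16, 22, 0, 29, 23, 25, 4, 44, 1.
The distinct values are {0, 1, 2, 4, 8, 9, 11, 15, 16, 18, 22, 23, 25, 29, 30, 32, 36, 37, 39, 43, 44, 46}; there are 22 of them.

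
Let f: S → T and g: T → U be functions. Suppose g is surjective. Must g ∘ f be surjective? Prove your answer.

not surjective

No. Take S = {1}, T = U = {1, 2}, f(1) = 1, and g = identity (surjective).
Then (g ∘ f)(1) = 1, and 2 ∈ U has no preimage under g ∘ f, so g ∘ f is not surjective.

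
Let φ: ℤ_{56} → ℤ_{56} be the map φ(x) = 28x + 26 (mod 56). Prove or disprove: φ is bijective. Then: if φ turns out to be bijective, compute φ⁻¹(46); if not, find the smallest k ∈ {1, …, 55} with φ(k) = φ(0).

We have gcd(28, 56) = 28 > 1. Taking a = 0 and b = 2: φ(0) = 26 and φ(2) = 28·2 + 26 = 82 ≡ 26 (mod 56).
So φ(0) = φ(2) while 0 ≠ 2, thus φ is not injective, hence not bijective.
Since φ is not bijective, we find the least positive k with φ(k) = φ(0): this means 28k ≡ 0 (mod 56), i.e. 56 ∣ 28k. Since gcd(28, 56) = 28, dividing through by 28 this holds exactly when 2 ∣ k.
The smallest positive such k is 2.

2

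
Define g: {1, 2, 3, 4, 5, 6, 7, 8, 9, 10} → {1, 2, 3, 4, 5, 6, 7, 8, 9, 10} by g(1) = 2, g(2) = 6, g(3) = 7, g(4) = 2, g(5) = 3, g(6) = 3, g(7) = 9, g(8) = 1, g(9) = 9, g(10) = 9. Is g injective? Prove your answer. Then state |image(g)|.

6

g(1) = 2 = g(4) with 1 ≠ 4, so g is not injective.
The image of g is {1, 2, 3, 6, 7, 9}, which has 6 elements.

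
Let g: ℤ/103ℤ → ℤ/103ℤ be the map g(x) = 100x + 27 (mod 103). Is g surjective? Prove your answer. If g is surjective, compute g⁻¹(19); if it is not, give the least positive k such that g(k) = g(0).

Since gcd(100, 103) = 1, 100 is invertible modulo 103. Euclid's algorithm: 103 = 1·100 + 3, 100 = 33·3 + 1; back-substituting gives 1 = 34·100 − 33·103, so 100⁻¹ ≡ 34 (mod 103).
Then y ↦ 34(y − 27) is a two-sided inverse to g, so every y ∈ ℤ/103ℤ has a preimage.
Hence g is surjective.
Since g is surjective, we compute g⁻¹(19): solve 100x + 27 ≡ 19 (mod 103), i.e. 100x ≡ 95 (mod 103).
Multiplying by 100⁻¹ = 34 gives x ≡ 34·95 = 3230 = 31·103 + 37 ≡ 37 (mod 103).
Check: g(37) = 100·37 + 27 = 3727 = 36·103 + 19 ≡ 19 (mod 103).

37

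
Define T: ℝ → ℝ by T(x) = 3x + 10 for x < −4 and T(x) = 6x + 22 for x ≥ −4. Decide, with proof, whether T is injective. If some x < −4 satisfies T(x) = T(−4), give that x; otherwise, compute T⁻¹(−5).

Both pieces are strictly increasing (slopes 3 and 6), so each is injective on its own interval.
The left piece maps (−∞, −4) onto (−∞, −2); the right piece maps [−4, ∞) onto [−2, ∞).
These images are disjoint, so no value is attained by both pieces. Thus T is injective.
Because the two images are disjoint, no x < −4 has T(x) = T(−4), so we compute T⁻¹(−5): −5 lies in (−∞, −2), so solve 3x + 10 = −5: x = (−5 − 10)/3 = −5.

-5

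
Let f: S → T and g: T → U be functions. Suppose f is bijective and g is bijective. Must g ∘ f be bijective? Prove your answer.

Injectivity: if g(f(a)) = g(f(b)) then f(a) = f(b) (g injective) so a = b (f injective).
Surjectivity: for c ∈ U pick b with g(b) = c, then a with f(a) = b; then (g ∘ f)(a) = c.
Thus g ∘ f is bijective.

bijective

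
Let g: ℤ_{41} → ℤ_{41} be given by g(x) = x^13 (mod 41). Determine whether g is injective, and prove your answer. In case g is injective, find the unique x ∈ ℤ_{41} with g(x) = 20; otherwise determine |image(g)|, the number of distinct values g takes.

33

Since 41 is prime, the nonzero elements of ℤ_{41} form a cyclic group of order 40.
As gcd(13, 40) = 1, raising to the 13th power is a bijection on this group: if x_1^13 ≡ x_2^13 then (x_1x_2^{−1})^13 = 1, and the only element of order dividing gcd(13, 40) = 1 is 1, so x_1 = x_2.
With g(0) = 0 this makes g injective on all of ℤ_{41}, hence bijective (finite equal-size domain and codomain). In particular g is injective.
Since g is injective, we find the preimage of 20. The inverse of x ↦ x^13 on (ℤ_{41})^× is x ↦ x^37, because 13·37 = 481 = 12·40 + 1 ≡ 1 (mod 40) and x^{40} = 1 for x ≠ 0 (Fermat). So g⁻¹(20) = 20^37 mod 41.
Repeated squaring mod 41: 20^1 ≡ 20, 20^2 ≡ 20² = 400 ≡ 31, 20^4 ≡ 31² = 961 ≡ 18, 20^8 ≡ 18² = 324 ≡ 37, 20^16 ≡ 37² = 1369 ≡ 16, 20^32 ≡ 16² = 256 ≡ 10. Since 37 = 32 + 4 + 1, 20^37 ≡ 10·18·20: 10·18 = 180 ≡ 16, then 16·20 = 320 ≡ 33. So 20^37 ≡ 33 (mod 41).
Hence g⁻¹(20) = 33.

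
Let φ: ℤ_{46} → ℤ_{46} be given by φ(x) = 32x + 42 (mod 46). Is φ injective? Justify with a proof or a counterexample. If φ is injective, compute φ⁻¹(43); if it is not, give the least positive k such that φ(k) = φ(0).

We have gcd(32, 46) = 2 > 1. Taking u = 0 and v = 23: φ(0) = 42 and φ(23) = 32·23 + 42 = 778 ≡ 42 (mod 46).
So φ(0) = φ(23) while 0 ≠ 23, thus φ is not injective.
Since φ is not injective, we find the least positive k with φ(k) = φ(0): this means 32k ≡ 0 (mod 46), i.e. 46 ∣ 32k. Since gcd(32, 46) = 2, dividing through by 2 this holds exactly when 23 ∣ 16k, and as gcd(16, 23) = 1, exactly when 23 ∣ k.
The smallest positive such k is 23.

23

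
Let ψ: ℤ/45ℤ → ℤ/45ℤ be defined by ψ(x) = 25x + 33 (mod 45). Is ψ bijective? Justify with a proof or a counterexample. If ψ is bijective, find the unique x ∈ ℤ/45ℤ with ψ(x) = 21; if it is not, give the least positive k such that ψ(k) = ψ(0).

We have gcd(25, 45) = 5 > 1. Taking x_1 = 0 and x_2 = 9: ψ(0) = 33 and ψ(9) = 25·9 + 33 = 258 ≡ 33 (mod 45).
So ψ(0) = ψ(9) while 0 ≠ 9, hence ψ is not injective, hence not bijective.
Since ψ is not bijective, we find the least positive k with ψ(k) = ψ(0): this means 25k ≡ 0 (mod 45), i.e. 45 ∣ 25k. Since gcd(25, 45) = 5, dividing through by 5 this holds exactly when 9 ∣ 5k, and as gcd(5, 9) = 1, exactly when 9 ∣ k.
The smallest positive such k is 9.

9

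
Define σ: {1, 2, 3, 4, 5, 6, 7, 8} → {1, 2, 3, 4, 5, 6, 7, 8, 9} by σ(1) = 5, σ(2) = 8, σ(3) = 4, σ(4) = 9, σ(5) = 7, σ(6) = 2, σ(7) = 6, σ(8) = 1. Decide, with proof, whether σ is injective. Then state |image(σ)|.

8

The values σ(1), …, σ(8) are 5, 8, 4, 9, 7, 2, 6, 1 — all distinct.
So σ(s) = σ(t) only when s = t, and σ is injective.
The image of σ is {1, 2, 4, 5, 6, 7, 8, 9}, which has 8 elements.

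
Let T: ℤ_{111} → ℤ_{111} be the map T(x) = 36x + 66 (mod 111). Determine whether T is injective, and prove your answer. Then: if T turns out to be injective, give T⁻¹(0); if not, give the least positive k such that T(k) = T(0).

We have gcd(36, 111) = 3 > 1. Taking x_1 = 0 and x_2 = 37: T(0) = 66 and T(37) = 36·37 + 66 = 1398 ≡ 66 (mod 111).
So T(0) = T(37) while 0 ≠ 37, therefore T is not injective.
Since T is not injective, we find the least positive k with T(k) = T(0): this means 36k ≡ 0 (mod 111), i.e. 111 ∣ 36k. Since gcd(36, 111) = 3, dividing through by 3 this holds exactly when 37 ∣ 12k, and as gcd(12, 37) = 1, exactly when 37 ∣ k.
The smallest positive such k is 37.

37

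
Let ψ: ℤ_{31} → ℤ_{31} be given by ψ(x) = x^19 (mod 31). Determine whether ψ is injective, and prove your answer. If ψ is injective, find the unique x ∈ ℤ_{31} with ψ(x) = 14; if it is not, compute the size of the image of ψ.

7

Since 31 is prime, the nonzero elements of ℤ_{31} form a cyclic group of order 30.
As gcd(19, 30) = 1, raising to the 19th power is a bijection on this group: if u^19 ≡ v^19 then (uv^{−1})^19 = 1, and the only element of order dividing gcd(19, 30) = 1 is 1, so u = v.
With ψ(0) = 0 this makes ψ injective on all of ℤ_{31}, hence bijective (finite equal-size domain and codomain). In particular ψ is injective.
Since ψ is injective, we find the preimage of 14. The inverse of x ↦ x^19 on (ℤ_{31})^× is x ↦ x^19, because 19·19 = 361 = 12·30 + 1 ≡ 1 (mod 30) and x^{30} = 1 for x ≠ 0 (Fermat). So ψ⁻¹(14) = 14^19 mod 31.
Repeated squaring mod 31: 14^1 ≡ 14, 14^2 ≡ 14² = 196 ≡ 10, 14^4 ≡ 10² = 100 ≡ 7, 14^8 ≡ 7² = 49 ≡ 18, 14^16 ≡ 18² = 324 ≡ 14. Since 19 = 16 + 2 + 1, 14^19 ≡ 14·10·14: 14·10 = 140 ≡ 16, then 16·14 = 224 ≡ 7. So 14^19 ≡ 7 (mod 31).
Hence ψ⁻¹(14) = 7.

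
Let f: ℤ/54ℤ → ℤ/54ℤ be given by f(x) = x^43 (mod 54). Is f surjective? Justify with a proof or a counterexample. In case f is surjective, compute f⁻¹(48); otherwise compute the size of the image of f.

38

f(0) = 0^43 = 0.
f(6): Repeated squaring mod 54: 6^1 ≡ 6, 6^2 ≡ 6² = 36, 6^4 ≡ 36² = 1296 ≡ 0, 6^8 ≡ 0² = 0, 6^16 ≡ 0² = 0, 6^32 ≡ 0² = 0. Since 43 = 32 + 8 + 2 + 1, 6^43 ≡ 0·0·36·6: 0·0 = 0, then 0·36 = 0, then 0·6 = 0. So 6^43 ≡ 0 (mod 54).
So f(0) = f(6) = 0 while 0 ≠ 6, hence f is not injective.
A non-injective map from the 54-element set ℤ/54ℤ to itself takes at most 53 distinct values, so it cannot be surjective. Therefore f is not surjective.
Since f is not surjective, we determine |image(f)|. Computing x^43 mod 54 for each x (by repeated squaring, reducing mod 54 at every step), the values f(0), f(1), …, f(53) are: 0, 1, 20, 27, 22, 41, 0, 43, 8, 27, 10, 29, 0, 31, 50, 27, 52, 17, 0, 19, 38, 27, 40, 5, 0, 7, 26, 27, 28, 47, 0, 49, 14, 27, 16, 35, 0, 37, 2, 27, 4, 23, 0, 25, 44, 27, 46, 11, 0, 13, 32, 27, 34, 53.
The distinct values are {0, 1, 2, 4, 5, 7, 8, 10, 11, 13, 14, 16, 17, 19, 20, 22, 23, 25, 26, 27, 28, 29, 31, 32, 34, 35, 37, 38, 40, 41, 43, 44, 46, 47, 49, 50, 52, 53}; there are 38 of them.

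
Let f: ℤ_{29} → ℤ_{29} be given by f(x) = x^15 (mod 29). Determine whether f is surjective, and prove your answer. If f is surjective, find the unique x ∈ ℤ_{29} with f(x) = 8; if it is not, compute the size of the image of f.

Since 29 is prime, the nonzero elements of ℤ_{29} form a cyclic group of order 28.
As gcd(15, 28) = 1, raising to the 15th power is a bijection on this group: if x_1^15 ≡ x_2^15 then (x_1x_2^{−1})^15 = 1, and the only element of order dividing gcd(15, 28) = 1 is 1, so x_1 = x_2.
With f(0) = 0 this makes f injective on all of ℤ_{29}, hence bijective (finite equal-size domain and codomain). In particular f is surjective.
Since f is surjective, we find the preimage of 8. The inverse of x ↦ x^15 on (ℤ_{29})^× is x ↦ x^15, because 15·15 = 225 = 8·28 + 1 ≡ 1 (mod 28) and x^{28} = 1 for x ≠ 0 (Fermat). So f⁻¹(8) = 8^15 mod 29.
Repeated squaring mod 29: 8^1 ≡ 8, 8^2 ≡ 8² = 64 ≡ 6, 8^4 ≡ 6² = 36 ≡ 7, 8^8 ≡ 7² = 49 ≡ 20. Since 15 = 8 + 4 + 2 + 1, 8^15 ≡ 20·7·6·8: 20·7 = 140 ≡ 24, then 24·6 = 144 ≡ 28, then 28·8 = 224 ≡ 21. So 8^15 ≡ 21 (mod 29).
Hence f⁻¹(8) = 21.

21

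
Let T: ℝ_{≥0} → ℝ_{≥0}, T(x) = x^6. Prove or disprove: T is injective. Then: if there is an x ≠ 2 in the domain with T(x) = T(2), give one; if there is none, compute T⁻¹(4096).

4

On ℝ_{≥0}, x ↦ x^6 is strictly increasing, so T(u) = T(v) forces u = v. So T is injective.
Since x ↦ x^6 is strictly increasing on ℝ_{≥0}, it is injective there, so no x ≠ 2 in the domain has T(x) = T(2). We therefore compute T⁻¹(4096) = 4096^{1/6} = 4 (indeed 4^6 = 4096).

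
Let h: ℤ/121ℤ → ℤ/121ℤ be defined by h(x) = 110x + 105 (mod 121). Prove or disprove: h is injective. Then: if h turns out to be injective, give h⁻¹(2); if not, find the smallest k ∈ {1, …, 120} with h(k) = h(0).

Recall: h is injective when h(x_1) = h(x_2) forces x_1 = x_2.
We have gcd(110, 121) = 11 > 1. Taking x_1 = 0 and x_2 = 11: h(0) = 105 and h(11) = 110·11 + 105 = 1315 ≡ 105 (mod 121).
So h(0) = h(11) while 0 ≠ 11, therefore h is not injective.
Since h is not injective, we find the least positive k with h(k) = h(0): this means 110k ≡ 0 (mod 121), i.e. 121 ∣ 110k. Since gcd(110, 121) = 11, dividing through by 11 this holds exactly when 11 ∣ 10k, and as gcd(10, 11) = 1, exactly when 11 ∣ k.
The smallest positive such k is 11.

11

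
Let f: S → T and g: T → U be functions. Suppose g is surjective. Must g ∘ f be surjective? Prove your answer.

not surjective

No. Take S = {0}, T = U = {0, 1, 2, 3, 4}, f(0) = 0, and g = identity (surjective).
Then (g ∘ f)(0) = 0, and 4 ∈ U has no preimage under g ∘ f, so g ∘ f is not surjective.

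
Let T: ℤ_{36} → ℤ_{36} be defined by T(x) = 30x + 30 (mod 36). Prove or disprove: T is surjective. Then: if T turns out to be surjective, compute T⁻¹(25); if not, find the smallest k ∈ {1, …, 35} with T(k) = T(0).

6

Recall that surjectivity means every element of the codomain has a preimage under T.
Since gcd(30, 36) = 6, we have 30x ≡ 0 (mod 6) for all x, so T(x) ≡ 0 (mod 6).
But 1 ≢ 0 (mod 6), so 1 ∈ ℤ_{36} has no preimage. Hence T is not surjective.
Since T is not surjective, we find the least positive k with T(k) = T(0): this means 30k ≡ 0 (mod 36), i.e. 36 ∣ 30k. Since gcd(30, 36) = 6, dividing through by 6 this holds exactly when 6 ∣ 5k, and as gcd(5, 6) = 1, exactly when 6 ∣ k.
The smallest positive such k is 6.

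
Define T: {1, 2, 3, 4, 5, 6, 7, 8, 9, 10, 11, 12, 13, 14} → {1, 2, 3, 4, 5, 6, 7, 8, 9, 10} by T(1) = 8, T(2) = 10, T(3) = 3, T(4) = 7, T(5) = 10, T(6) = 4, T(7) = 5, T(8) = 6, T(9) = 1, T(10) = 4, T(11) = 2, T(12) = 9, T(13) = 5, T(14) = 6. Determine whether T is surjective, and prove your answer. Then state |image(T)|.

10

Every element of the codomain has a preimage: 1 = T(9), 2 = T(11), 3 = T(3), 4 = T(6), 5 = T(7), 6 = T(8), 7 = T(4), 8 = T(1), 9 = T(12), 10 = T(2).
So T is surjective.
The image of T is {1, 2, 3, 4, 5, 6, 7, 8, 9, 10}, which has 10 elements.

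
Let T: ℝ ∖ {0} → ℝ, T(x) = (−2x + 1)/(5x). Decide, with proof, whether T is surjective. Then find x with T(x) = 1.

If T(x) = −2/5, cross-multiplying gives 5(−2x + 1) = −2(5x), which simplifies to 5 = 0 — false.  So −2/5 has no preimage and T is not surjective.
Solving T(x) = 1: cross-multiplying gives −2x + 1 = 1(5x), which rearranges to −7x = −1, so x = 1/7.

1/7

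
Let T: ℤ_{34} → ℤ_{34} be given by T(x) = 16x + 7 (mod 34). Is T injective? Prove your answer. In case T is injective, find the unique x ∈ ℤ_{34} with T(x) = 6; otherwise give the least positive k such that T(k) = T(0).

By definition, injectivity means: for all x_1, x_2 in the domain, T(x_1) = T(x_2) implies x_1 = x_2.
We have gcd(16, 34) = 2 > 1. Taking x_1 = 0 and x_2 = 17: T(0) = 7 and T(17) = 16·17 + 7 = 279 ≡ 7 (mod 34).
So T(0) = T(17) while 0 ≠ 17, so T is not injective.
Since T is not injective, we find the least positive k with T(k) = T(0): this means 16k ≡ 0 (mod 34), i.e. 34 ∣ 16k. Since gcd(16, 34) = 2, dividing through by 2 this holds exactly when 17 ∣ 8k, and as gcd(8, 17) = 1, exactly when 17 ∣ k.
The smallest positive such k is 17.

17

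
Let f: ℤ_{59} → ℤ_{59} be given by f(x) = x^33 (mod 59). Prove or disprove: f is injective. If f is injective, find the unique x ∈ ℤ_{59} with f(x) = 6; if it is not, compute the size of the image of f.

Since 59 is prime, the nonzero elements of ℤ_{59} form a cyclic group of order 58.
As gcd(33, 58) = 1, raising to the 33rd power is a bijection on this group: if x_1^33 ≡ x_2^33 then (x_1x_2^{−1})^33 = 1, and the only element of order dividing gcd(33, 58) = 1 is 1, so x_1 = x_2.
With f(0) = 0 this makes f injective on all of ℤ_{59}, hence bijective (finite equal-size domain and codomain). In particular f is injective.
Since f is injective, we find the preimage of 6. The inverse of x ↦ x^33 on (ℤ_{59})^× is x ↦ x^51, because 33·51 = 1683 = 29·58 + 1 ≡ 1 (mod 58) and x^{58} = 1 for x ≠ 0 (Fermat). So f⁻¹(6) = 6^51 mod 59.
Repeated squaring mod 59: 6^1 ≡ 6, 6^2 ≡ 6² = 36, 6^4 ≡ 36² = 1296 ≡ 57, 6^8 ≡ 57² = 3249 ≡ 4, 6^16 ≡ 4² = 16, 6^32 ≡ 16² = 256 ≡ 20. Since 51 = 32 + 16 + 2 + 1, 6^51 ≡ 20·16·36·6: 20·16 = 320 ≡ 25, then 25·36 = 900 ≡ 15, then 15·6 = 90 ≡ 31. So 6^51 ≡ 31 (mod 59).
Hence f⁻¹(6) = 31.

31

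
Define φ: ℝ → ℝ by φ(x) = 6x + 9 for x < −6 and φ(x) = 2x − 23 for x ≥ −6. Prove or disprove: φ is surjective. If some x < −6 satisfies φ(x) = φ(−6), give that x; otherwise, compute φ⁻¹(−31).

Both pieces are strictly increasing (slopes 6 and 2), so each is injective on its own interval.
The left piece maps (−∞, −6) onto (−∞, −27); the right piece maps [−6, ∞) onto [−35, ∞).
The union (−∞, −27) ∪ [−35, ∞) covers ℝ, so φ is surjective.
For the follow-up: the images overlap, so an x < −6 with φ(x) = φ(−6) exists. φ(−6) = −35; solving 6x + 9 = −35 for x < −6 gives x = (−35 − 9)/6 = −22/3.

-22/3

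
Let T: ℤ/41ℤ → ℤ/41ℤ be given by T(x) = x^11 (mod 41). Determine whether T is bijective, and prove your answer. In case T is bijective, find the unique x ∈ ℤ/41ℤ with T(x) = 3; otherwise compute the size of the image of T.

Since 41 is prime, the nonzero elements of ℤ/41ℤ form a cyclic group of order 40.
As gcd(11, 40) = 1, raising to the 11th power is a bijection on this group: if u^11 ≡ v^11 then (uv^{−1})^11 = 1, and the only element of order dividing gcd(11, 40) = 1 is 1, so u = v.
With T(0) = 0 this makes T injective on all of ℤ/41ℤ, hence bijective (finite equal-size domain and codomain). In particular T is bijective.
Since T is bijective, we find the preimage of 3. The inverse of x ↦ x^11 on (ℤ/41ℤ)^× is x ↦ x^11, because 11·11 = 121 = 3·40 + 1 ≡ 1 (mod 40) and x^{40} = 1 for x ≠ 0 (Fermat). So T⁻¹(3) = 3^11 mod 41.
Repeated squaring mod 41: 3^1 ≡ 3, 3^2 ≡ 3² = 9, 3^4 ≡ 9² = 81 ≡ 40, 3^8 ≡ 40² = 1600 ≡ 1. Since 11 = 8 + 2 + 1, 3^11 ≡ 1·9·3: 1·9 = 9, then 9·3 = 27. So 3^11 ≡ 27 (mod 41).
Hence T⁻¹(3) = 27.

27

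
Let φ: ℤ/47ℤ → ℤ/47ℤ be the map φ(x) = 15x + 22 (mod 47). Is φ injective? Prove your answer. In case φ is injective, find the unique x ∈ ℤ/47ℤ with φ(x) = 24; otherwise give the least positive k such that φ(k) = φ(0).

44

Suppose φ(x_1) = φ(x_2) in ℤ/47ℤ. Then 15x_1 + 22 ≡ 15x_2 + 22 (mod 47), so 15(x_1 − x_2) ≡ 0 (mod 47).
Since gcd(15, 47) = 1, 15 is invertible modulo 47, therefore x_1 − x_2 ≡ 0 (mod 47), i.e. x_1 = x_2.
Thus φ is injective.
We now compute 15⁻¹ mod 47 explicitly. Euclid's algorithm: 47 = 3·15 + 2, 15 = 7·2 + 1; back-substituting gives 1 = 22·15 − 7·47, so 15⁻¹ ≡ 22 (mod 47).
Since φ is injective, we find φ⁻¹(24): we need 15x ≡ 24 − 22 ≡ 2 (mod 47). Using 15⁻¹ = 22: x ≡ 22·2 = 44, so x = 44.
Check: φ(44) = 15·44 + 22 = 682 = 14·47 + 24 ≡ 24 (mod 47).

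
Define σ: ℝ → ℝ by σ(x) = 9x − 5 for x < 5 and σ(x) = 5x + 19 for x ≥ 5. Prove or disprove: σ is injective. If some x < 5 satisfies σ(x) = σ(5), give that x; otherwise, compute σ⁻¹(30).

35/9

Both pieces are strictly increasing (slopes 9 and 5), so each is injective on its own interval.
The left piece maps (−∞, 5) onto (−∞, 40); the right piece maps [5, ∞) onto [44, ∞).
These images are disjoint, so no value is attained by both pieces. Thus σ is injective.
Because the two images are disjoint, no x < 5 has σ(x) = σ(5), so we compute σ⁻¹(30): 30 lies in (−∞, 40), so solve 9x − 5 = 30: x = (30 + 5)/9 = 35/9.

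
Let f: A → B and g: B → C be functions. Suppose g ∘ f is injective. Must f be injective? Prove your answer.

Suppose f(s) = f(t). Applying g: (g ∘ f)(s) = (g ∘ f)(t). Since g ∘ f is injective, s = t. So f is injective.

injective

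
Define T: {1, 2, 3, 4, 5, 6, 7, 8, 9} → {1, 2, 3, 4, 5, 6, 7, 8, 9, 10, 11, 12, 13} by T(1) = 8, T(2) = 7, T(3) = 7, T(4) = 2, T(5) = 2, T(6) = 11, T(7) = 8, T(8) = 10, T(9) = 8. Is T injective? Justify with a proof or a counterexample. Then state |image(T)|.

T(2) = 7 = T(3) with 2 ≠ 3, so T is not injective.
The image of T is {2, 7, 8, 10, 11}, which has 5 elements.

5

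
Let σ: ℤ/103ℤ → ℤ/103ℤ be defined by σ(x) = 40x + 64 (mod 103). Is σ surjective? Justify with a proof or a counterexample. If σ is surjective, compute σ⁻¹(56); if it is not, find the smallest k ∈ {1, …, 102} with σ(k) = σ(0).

Recall: surjectivity means every element of the codomain has a preimage under σ.
Since gcd(40, 103) = 1, 40 is invertible modulo 103. Euclid's algorithm: 103 = 2·40 + 23, 40 = 1·23 + 17, 23 = 1·17 + 6, 17 = 2·6 + 5, 6 = 1·5 + 1; back-substituting gives 1 = 85·40 − 33·103, so 40⁻¹ ≡ 85 (mod 103).
For any y ∈ ℤ/103ℤ, x = 85(y − 64) mod 103 satisfies σ(x) = 40·85(y − 64) + 64 ≡ y (since 40·85 ≡ 1 mod 103). So every y has a preimage.
Therefore σ is surjective.
Since σ is surjective, we compute σ⁻¹(56): solve 40x + 64 ≡ 56 (mod 103), i.e. 40x ≡ 95 (mod 103).
Multiplying by 40⁻¹ = 85 gives x ≡ 85·95 = 8075 = 78·103 + 41 ≡ 41 (mod 103).
Check: σ(41) = 40·41 + 64 = 1704 = 16·103 + 56 ≡ 56 (mod 103).

41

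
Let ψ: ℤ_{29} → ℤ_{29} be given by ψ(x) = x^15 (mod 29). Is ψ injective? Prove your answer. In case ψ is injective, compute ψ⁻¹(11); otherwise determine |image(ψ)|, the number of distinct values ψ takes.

Since 29 is prime, the nonzero elements of ℤ_{29} form a cyclic group of order 28.
As gcd(15, 28) = 1, raising to the 15th power is a bijection on this group: if a^15 ≡ b^15 then (ab^{−1})^15 = 1, and the only element of order dividing gcd(15, 28) = 1 is 1, so a = b.
With ψ(0) = 0 this makes ψ injective on all of ℤ_{29}, hence bijective (finite equal-size domain and codomain). In particular ψ is injective.
Since ψ is injective, we find the preimage of 11. The inverse of x ↦ x^15 on (ℤ_{29})^× is x ↦ x^15, because 15·15 = 225 = 8·28 + 1 ≡ 1 (mod 28) and x^{28} = 1 for x ≠ 0 (Fermat). So ψ⁻¹(11) = 11^15 mod 29.
Repeated squaring mod 29: 11^1 ≡ 11, 11^2 ≡ 11² = 121 ≡ 5, 11^4 ≡ 5² = 25, 11^8 ≡ 25² = 625 ≡ 16. Since 15 = 8 + 4 + 2 + 1, 11^15 ≡ 16·25·5·11: 16·25 = 400 ≡ 23, then 23·5 = 115 ≡ 28, then 28·11 = 308 ≡ 18. So 11^15 ≡ 18 (mod 29).
Hence ψ⁻¹(11) = 18.

18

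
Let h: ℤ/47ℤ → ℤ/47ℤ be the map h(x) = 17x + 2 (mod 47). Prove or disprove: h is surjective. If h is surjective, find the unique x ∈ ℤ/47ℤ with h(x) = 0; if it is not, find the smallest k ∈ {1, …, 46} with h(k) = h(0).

By definition, surjectivity means every element of the codomain has a preimage under h.
Since gcd(17, 47) = 1, 17 is invertible modulo 47. Euclid's algorithm: 47 = 2·17 + 13, 17 = 1·13 + 4, 13 = 3·4 + 1; back-substituting gives 1 = 36·17 − 13·47, so 17⁻¹ ≡ 36 (mod 47).
Then y ↦ 36(y − 2) is a two-sided inverse to h, so every y ∈ ℤ/47ℤ has a preimage.
So h is surjective.
Since h is surjective, we find h⁻¹(0): we need 17x ≡ 0 − 2 ≡ 45 (mod 47). Using 17⁻¹ = 36: x ≡ 36·45 = 1620 = 34·47 + 22, so x = 22.
Check: h(22) = 17·22 + 2 = 376 = 8·47 + 0 ≡ 0 (mod 47).

22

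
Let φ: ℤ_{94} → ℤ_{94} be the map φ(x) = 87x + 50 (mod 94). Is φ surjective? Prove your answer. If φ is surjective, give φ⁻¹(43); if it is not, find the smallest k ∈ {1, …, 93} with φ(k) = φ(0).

Since gcd(87, 94) = 1, 87 is invertible modulo 94. Euclid's algorithm: 94 = 1·87 + 7, 87 = 12·7 + 3, 7 = 2·3 + 1; back-substituting gives 1 = 67·87 − 62·94, so 87⁻¹ ≡ 67 (mod 94).
For any y ∈ ℤ_{94}, x = 67(y − 50) mod 94 satisfies φ(x) = 87·67(y − 50) + 50 ≡ y (since 87·67 ≡ 1 mod 94). So every y has a preimage.
Thus φ is surjective.
Since φ is surjective, we find φ⁻¹(43): we need 87x ≡ 43 − 50 ≡ 87 (mod 94). Using 87⁻¹ = 67: x ≡ 67·87 = 5829 = 62·94 + 1, so x = 1.
Check: φ(1) = 87·1 + 50 = 137 = 1·94 + 43 ≡ 43 (mod 94).

1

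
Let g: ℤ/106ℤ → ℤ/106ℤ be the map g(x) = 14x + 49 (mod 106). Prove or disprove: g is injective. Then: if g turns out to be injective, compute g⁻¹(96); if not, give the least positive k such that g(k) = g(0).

53

We have gcd(14, 106) = 2 > 1. Taking a = 0 and b = 53: g(0) = 49 and g(53) = 14·53 + 49 = 791 ≡ 49 (mod 106).
So g(0) = g(53) while 0 ≠ 53, so g is not injective.
Since g is not injective, we find the least positive k with g(k) = g(0): this means 14k ≡ 0 (mod 106), i.e. 106 ∣ 14k. Since gcd(14, 106) = 2, dividing through by 2 this holds exactly when 53 ∣ 7k, and as gcd(7, 53) = 1, exactly when 53 ∣ k.
The smallest positive such k is 53.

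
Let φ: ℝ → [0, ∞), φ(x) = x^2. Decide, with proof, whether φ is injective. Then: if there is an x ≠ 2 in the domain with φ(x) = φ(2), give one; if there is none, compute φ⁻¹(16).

-2

φ(2) = 4 = (−2)^2 = φ(−2) (since 2 is even), with 2 ≠ −2. So φ is not injective.
For the follow-up, such an x exists: taking x = −2 ∈ ℝ gives φ(−2) = 4 = φ(2) with −2 ≠ 2.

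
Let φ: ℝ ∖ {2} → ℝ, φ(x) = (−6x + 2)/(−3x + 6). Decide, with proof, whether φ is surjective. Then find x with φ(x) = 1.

If φ(x) = 2, cross-multiplying gives −3(−6x + 2) = −6(−3x + 6), which simplifies to −6 = −36 — false.  So 2 has no preimage and φ is not surjective.
Solving φ(x) = 1: cross-multiplying gives −6x + 2 = 1(−3x + 6), which rearranges to −3x = 4, so x = −4/3.

-4/3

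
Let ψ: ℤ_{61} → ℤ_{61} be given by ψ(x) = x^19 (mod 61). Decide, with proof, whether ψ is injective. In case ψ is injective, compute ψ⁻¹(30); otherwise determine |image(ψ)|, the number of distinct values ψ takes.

Since 61 is prime, the nonzero elements of ℤ_{61} form a cyclic group of order 60.
As gcd(19, 60) = 1, raising to the 19th power is a bijection on this group: if a^19 ≡ b^19 then (ab^{−1})^19 = 1, and the only element of order dividing gcd(19, 60) = 1 is 1, so a = b.
With ψ(0) = 0 this makes ψ injective on all of ℤ_{61}, hence bijective (finite equal-size domain and codomain). In particular ψ is injective.
Since ψ is injective, we find the preimage of 30. The inverse of x ↦ x^19 on (ℤ_{61})^× is x ↦ x^19, because 19·19 = 361 = 6·60 + 1 ≡ 1 (mod 60) and x^{60} = 1 for x ≠ 0 (Fermat). So ψ⁻¹(30) = 30^19 mod 61.
Repeated squaring mod 61: 30^1 ≡ 30, 30^2 ≡ 30² = 900 ≡ 46, 30^4 ≡ 46² = 2116 ≡ 42, 30^8 ≡ 42² = 1764 ≡ 56, 30^16 ≡ 56² = 3136 ≡ 25. Since 19 = 16 + 2 + 1, 30^19 ≡ 25·46·30: 25·46 = 1150 ≡ 52, then 52·30 = 1560 ≡ 35. So 30^19 ≡ 35 (mod 61).
Hence ψ⁻¹(30) = 35.

35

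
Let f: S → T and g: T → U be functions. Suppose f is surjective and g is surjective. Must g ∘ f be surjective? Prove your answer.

Let c ∈ U. Since g is surjective, there is b ∈ T with g(b) = c. Since f is surjective, there is a ∈ S with f(a) = b.
Then (g ∘ f)(a) = g(b) = c. Therefore g ∘ f is surjective.

surjective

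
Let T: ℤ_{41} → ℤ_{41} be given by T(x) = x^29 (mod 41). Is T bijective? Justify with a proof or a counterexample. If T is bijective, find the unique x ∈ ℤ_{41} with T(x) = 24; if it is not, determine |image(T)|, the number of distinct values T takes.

Since 41 is prime, the nonzero elements of ℤ_{41} form a cyclic group of order 40.
As gcd(29, 40) = 1, raising to the 29th power is a bijection on this group: if a^29 ≡ b^29 then (ab^{−1})^29 = 1, and the only element of order dividing gcd(29, 40) = 1 is 1, so a = b.
With T(0) = 0 this makes T injective on all of ℤ_{41}, hence bijective (finite equal-size domain and codomain). In particular T is bijective.
Since T is bijective, we find the preimage of 24. The inverse of x ↦ x^29 on (ℤ_{41})^× is x ↦ x^29, because 29·29 = 841 = 21·40 + 1 ≡ 1 (mod 40) and x^{40} = 1 for x ≠ 0 (Fermat). So T⁻¹(24) = 24^29 mod 41.
Repeated squaring mod 41: 24^1 ≡ 24, 24^2 ≡ 24² = 576 ≡ 2, 24^4 ≡ 2² = 4, 24^8 ≡ 4² = 16, 24^16 ≡ 16² = 256 ≡ 10. Since 29 = 16 + 8 + 4 + 1, 24^29 ≡ 10·16·4·24: 10·16 = 160 ≡ 37, then 37·4 = 148 ≡ 25, then 25·24 = 600 ≡ 26. So 24^29 ≡ 26 (mod 41).
Hence T⁻¹(24) = 26.

26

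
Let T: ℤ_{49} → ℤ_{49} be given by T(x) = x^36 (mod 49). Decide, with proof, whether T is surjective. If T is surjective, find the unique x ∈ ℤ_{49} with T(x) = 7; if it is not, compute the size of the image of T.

T(3): Repeated squaring mod 49: 3^1 ≡ 3, 3^2 ≡ 3² = 9, 3^4 ≡ 9² = 81 ≡ 32, 3^8 ≡ 32² = 1024 ≡ 44, 3^16 ≡ 44² = 1936 ≡ 25, 3^32 ≡ 25² = 625 ≡ 37. Since 36 = 32 + 4, 3^36 ≡ 37·32: 37·32 = 1184 ≡ 8. So 3^36 ≡ 8 (mod 49).
T(5): Repeated squaring mod 49: 5^1 ≡ 5, 5^2 ≡ 5² = 25, 5^4 ≡ 25² = 625 ≡ 37, 5^8 ≡ 37² = 1369 ≡ 46, 5^16 ≡ 46² = 2116 ≡ 9, 5^32 ≡ 9² = 81 ≡ 32. Since 36 = 32 + 4, 5^36 ≡ 32·37: 32·37 = 1184 ≡ 8. So 5^36 ≡ 8 (mod 49).
So T(3) = T(5) = 8 while 3 ≠ 5, therefore T is not injective.
A non-injective map from the 49-element set ℤ_{49} to itself takes at most 48 distinct values, so it cannot be surjective. Hence T is not surjective.
Since T is not surjective, we determine |image(T)|. Computing x^36 mod 49 for each x (by repeated squaring, reducing mod 49 at every step), the values T(0), T(1), …, T(48) are: 0, 1, 36, 8, 22, 8, 43, 0, 8, 15, 43, 36, 29, 36, 0, 15, 43, 29, 1, 1, 29, 0, 22, 22, 15, 15, 22, 22, 0, 29, 1, 1, 29, 43, 15, 0, 36, 29, 36, 43, 15, 8, 0, 43, 8, 22, 8, 36, 1.
The distinct values are {0, 1, 8, 15, 22, 29, 36, 43}; there are 8 of them.

8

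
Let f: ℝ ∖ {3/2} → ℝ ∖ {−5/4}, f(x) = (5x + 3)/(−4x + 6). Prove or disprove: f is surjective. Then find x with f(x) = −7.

45/23

For any y ≠ −5/4, solving y(−4x + 6) = 5x + 3 for x gives a well-defined x ≠ 3/2. So f is surjective.
Solving f(x) = −7: cross-multiplying gives 5x + 3 = −7(−4x + 6), which rearranges to −23x = −45, so x = 45/23.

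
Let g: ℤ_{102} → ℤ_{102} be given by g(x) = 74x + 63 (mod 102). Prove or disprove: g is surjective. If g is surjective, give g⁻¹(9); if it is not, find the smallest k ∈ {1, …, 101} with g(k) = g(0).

51

Since gcd(74, 102) = 2, we have 74x ≡ 0 (mod 2) for all x, so g(x) ≡ 1 (mod 2).
But 0 ≢ 1 (mod 2), so 0 ∈ ℤ_{102} has no preimage. Hence g is not surjective.
Since g is not surjective, we find the least positive k with g(k) = g(0): this means 74k ≡ 0 (mod 102), i.e. 102 ∣ 74k. Since gcd(74, 102) = 2, dividing through by 2 this holds exactly when 51 ∣ 37k, and as gcd(37, 51) = 1, exactly when 51 ∣ k.
The smallest positive such k is 51.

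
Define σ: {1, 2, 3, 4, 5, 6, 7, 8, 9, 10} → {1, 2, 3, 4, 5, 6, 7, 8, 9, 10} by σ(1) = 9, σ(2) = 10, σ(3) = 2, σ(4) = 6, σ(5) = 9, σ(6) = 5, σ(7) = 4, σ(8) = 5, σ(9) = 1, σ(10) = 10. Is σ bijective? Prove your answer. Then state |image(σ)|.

σ(1) = 9 = σ(5) with 1 ≠ 5, so σ is not injective, hence not bijective.
The image of σ is {1, 2, 4, 5, 6, 9, 10}, which has 7 elements.

7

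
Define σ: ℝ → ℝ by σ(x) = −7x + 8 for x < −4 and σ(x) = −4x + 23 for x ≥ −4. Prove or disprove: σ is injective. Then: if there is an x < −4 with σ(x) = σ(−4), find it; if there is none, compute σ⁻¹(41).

-31/7

Both pieces are strictly decreasing (slopes −7 and −4), so each is injective on its own interval.
The left piece maps (−∞, −4) onto (36, ∞); the right piece maps [−4, ∞) onto (−∞, 39].
These images overlap. In particular σ(−4) = 39 (right piece), and solving −7x + 8 = 39 on the left piece gives x = −31/7 < −4.
So σ(−31/7) = σ(−4) with −31/7 ≠ −4, and σ is not injective. This x = −31/7 is the requested value below −4.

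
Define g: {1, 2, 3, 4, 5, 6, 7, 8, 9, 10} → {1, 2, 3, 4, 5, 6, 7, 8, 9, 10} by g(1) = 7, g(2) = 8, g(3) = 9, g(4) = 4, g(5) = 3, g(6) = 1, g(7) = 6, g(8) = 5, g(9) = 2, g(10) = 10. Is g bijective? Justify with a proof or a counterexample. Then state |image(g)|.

10

The values 7, 8, 9, 4, 3, 1, 6, 5, 2, 10 are a permutation of {1, 2, 3, 4, 5, 6, 7, 8, 9, 10}: each element appears exactly once.
So g is injective and surjective, hence bijective.
The image of g is {1, 2, 3, 4, 5, 6, 7, 8, 9, 10}, which has 10 elements.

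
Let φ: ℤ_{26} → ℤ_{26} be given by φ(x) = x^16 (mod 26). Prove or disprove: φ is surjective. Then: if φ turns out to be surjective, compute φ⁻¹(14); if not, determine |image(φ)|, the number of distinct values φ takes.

8

φ(1) = 1^16 = 1.
φ(5): Repeated squaring mod 26: 5^1 ≡ 5, 5^2 ≡ 5² = 25, 5^4 ≡ 25² = 625 ≡ 1, 5^8 ≡ 1² = 1, 5^16 ≡ 1² = 1. So 5^16 ≡ 1 (mod 26).
So φ(1) = φ(5) = 1 while 1 ≠ 5, so φ is not injective.
A non-injective map from the 26-element set ℤ_{26} to itself takes at most 25 distinct values, so it cannot be surjective. So φ is not surjective.
Since φ is not surjective, we determine |image(φ)|. Computing x^16 mod 26 for each x (by repeated squaring, reducing mod 26 at every step), the values φ(0), φ(1), …, φ(25) are: 0, 1, 16, 3, 22, 1, 22, 9, 14, 9, 16, 3, 14, 13, 14, 3, 16, 9, 14, 9, 22, 1, 22, 3, 16, 1.
The distinct values are {0, 1, 3, 9, 13, 14, 16, 22}; there are 8 of them.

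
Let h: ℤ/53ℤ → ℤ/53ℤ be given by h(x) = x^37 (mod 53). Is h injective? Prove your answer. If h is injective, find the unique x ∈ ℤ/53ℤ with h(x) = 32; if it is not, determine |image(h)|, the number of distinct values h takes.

3

Since 53 is prime, the nonzero elements of ℤ/53ℤ form a cyclic group of order 52.
As gcd(37, 52) = 1, raising to the 37th power is a bijection on this group: if s^37 ≡ t^37 then (st^{−1})^37 = 1, and the only element of order dividing gcd(37, 52) = 1 is 1, so s = t.
With h(0) = 0 this makes h injective on all of ℤ/53ℤ, hence bijective (finite equal-size domain and codomain). In particular h is injective.
Since h is injective, we find the preimage of 32. The inverse of x ↦ x^37 on (ℤ/53ℤ)^× is x ↦ x^45, because 37·45 = 1665 = 32·52 + 1 ≡ 1 (mod 52) and x^{52} = 1 for x ≠ 0 (Fermat). So h⁻¹(32) = 32^45 mod 53.
Repeated squaring mod 53: 32^1 ≡ 32, 32^2 ≡ 32² = 1024 ≡ 17, 32^4 ≡ 17² = 289 ≡ 24, 32^8 ≡ 24² = 576 ≡ 46, 32^16 ≡ 46² = 2116 ≡ 49, 32^32 ≡ 49² = 2401 ≡ 16. Since 45 = 32 + 8 + 4 + 1, 32^45 ≡ 16·46·24·32: 16·46 = 736 ≡ 47, then 47·24 = 1128 ≡ 15, then 15·32 = 480 ≡ 3. So 32^45 ≡ 3 (mod 53).
Hence h⁻¹(32) = 3.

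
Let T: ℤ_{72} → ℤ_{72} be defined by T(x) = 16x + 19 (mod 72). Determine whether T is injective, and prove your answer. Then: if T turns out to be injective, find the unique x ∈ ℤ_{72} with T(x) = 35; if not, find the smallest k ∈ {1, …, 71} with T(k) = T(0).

Recall: injectivity means: for all s, t in the domain, T(s) = T(t) implies s = t.
We have gcd(16, 72) = 8 > 1. Taking s = 0 and t = 9: T(0) = 19 and T(9) = 16·9 + 19 = 163 ≡ 19 (mod 72).
So T(0) = T(9) while 0 ≠ 9, thus T is not injective.
Since T is not injective, we find the least positive k with T(k) = T(0): this means 16k ≡ 0 (mod 72), i.e. 72 ∣ 16k. Since gcd(16, 72) = 8, dividing through by 8 this holds exactly when 9 ∣ 2k, and as gcd(2, 9) = 1, exactly when 9 ∣ k.
The smallest positive such k is 9.

9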